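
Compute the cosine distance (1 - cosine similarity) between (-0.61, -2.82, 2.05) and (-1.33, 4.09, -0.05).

With u = (-0.61, -2.82, 2.05), v = (-1.33, 4.09, -0.05):
u·v = (-0.61)·(-1.33) + (-2.82)·4.09 + 2.05·(-0.05) = 0.8113 + (-11.5338) + (-0.1025) = -10.825.
|u| = √((-0.61)² + (-2.82)² + 2.05²) = √(0.3721 + 7.9524 + 4.2025) = √12.527, |v| = √((-1.33)² + 4.09² + (-0.05)²) = √(1.7689 + 16.7281 + 0.0025) = √18.4995.
cos θ = (u·v)/(|u||v|) = -10.825/(√12.527·√18.4995) ≈ -0.7111
Cosine distance = 1 - cos θ ≈ 1 - (-0.7111) = 1.7111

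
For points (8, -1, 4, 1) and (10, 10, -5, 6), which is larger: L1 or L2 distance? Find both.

L1 = |8 - 10| + |-1 - 10| + |4 - (-5)| + |1 - 6| = 2 + 11 + 9 + 5 = 27
L2 = √(2² + 11² + 9² + 5²) = √231 ≈ 15.1987
L1 ≥ L2 always (equality iff movement is along one axis); L1 > L2 here.
Ratio L1/L2 = 27/√231 ≈ 1.7765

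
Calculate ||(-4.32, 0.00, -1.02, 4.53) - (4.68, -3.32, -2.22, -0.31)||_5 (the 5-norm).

(Σ|x_i - y_i|^5)^(1/5) = (|-4.32 - 4.68|^5 + |0 - (-3.32)|^5 + |-1.02 - (-2.22)|^5 + |4.53 - (-0.31)|^5)^(1/5)
= (9^5 + 3.32^5 + 1.2^5 + 4.84^5)^(1/5) ≈ (59049 + 403.3578 + 2.4883 + 2655.9923)^(1/5) = (62110.8384)^(1/5) ≈ 9.0915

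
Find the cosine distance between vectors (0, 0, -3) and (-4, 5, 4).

With u = (0, 0, -3), v = (-4, 5, 4):
u·v = 0·(-4) + 0·5 + (-3)·4 = 0 + 0 + (-12) = -12.
|u| = √(0² + 0² + (-3)²) = √9, |v| = √((-4)² + 5² + 4²) = √57, so |u||v| = √(9·57) = √513.
cos θ = (u·v)/(|u||v|) = -12/√513 ≈ -0.5298
Cosine distance = 1 - cos θ ≈ 1 - (-0.5298) = 1.5298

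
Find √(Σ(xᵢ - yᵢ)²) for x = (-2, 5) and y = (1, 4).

√(Σ(x_i - y_i)²) = √((-2 - 1)² + (5 - 4)²)
= √((-3)² + 1²) = √(9 + 1) = √10 ≈ 3.1623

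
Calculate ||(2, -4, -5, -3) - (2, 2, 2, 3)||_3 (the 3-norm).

(Σ|x_i - y_i|^3)^(1/3) = (|2 - 2|^3 + |-4 - 2|^3 + |-5 - 2|^3 + |-3 - 3|^3)^(1/3)
= (0^3 + 6^3 + 7^3 + 6^3)^(1/3) = (0 + 216 + 343 + 216)^(1/3) = (775)^(1/3) ≈ 9.1855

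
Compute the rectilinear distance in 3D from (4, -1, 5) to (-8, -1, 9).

Σ|x_i - y_i| = |4 - (-8)| + |-1 - (-1)| + |5 - 9| = 12 + 0 + 4 = 16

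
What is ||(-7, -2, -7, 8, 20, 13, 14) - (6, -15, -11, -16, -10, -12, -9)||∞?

max(|x_i - y_i|) = max(|-7 - 6|, |-2 - (-15)|, |-7 - (-11)|, |8 - (-16)|, |20 - (-10)|, |13 - (-12)|, |14 - (-9)|) = max(13, 13, 4, 24, 30, 25, 23) = 30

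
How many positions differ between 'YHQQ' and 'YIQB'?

Differing positions: 2, 4. Hamming distance = 2.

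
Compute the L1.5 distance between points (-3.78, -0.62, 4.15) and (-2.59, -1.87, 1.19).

(Σ|x_i - y_i|^1.5)^(1/1.5) = (|-3.78 - (-2.59)|^1.5 + |-0.62 - (-1.87)|^1.5 + |4.15 - 1.19|^1.5)^(1/1.5)
= (1.19^1.5 + 1.25^1.5 + 2.96^1.5)^(1/1.5) ≈ (1.2981 + 1.3975 + 5.0926)^(1/1.5) = (7.7882)^(1/1.5) ≈ 3.9291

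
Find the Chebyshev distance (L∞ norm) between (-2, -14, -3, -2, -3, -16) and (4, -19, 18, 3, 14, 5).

max(|x_i - y_i|) = max(|-2 - 4|, |-14 - (-19)|, |-3 - 18|, |-2 - 3|, |-3 - 14|, |-16 - 5|) = max(6, 5, 21, 5, 17, 21) = 21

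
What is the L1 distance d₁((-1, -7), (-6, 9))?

Σ|x_i - y_i| = |-1 - (-6)| + |-7 - 9| = 5 + 16 = 21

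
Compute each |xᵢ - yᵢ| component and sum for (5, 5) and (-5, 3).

Σ|x_i - y_i| = |5 - (-5)| + |5 - 3| = 10 + 2 = 12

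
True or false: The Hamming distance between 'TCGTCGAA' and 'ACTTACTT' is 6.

Differing positions: 1, 3, 5, 6, 7, 8. Hamming distance = 6, so the claim is true.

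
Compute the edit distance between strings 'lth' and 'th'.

Let D[i][j] be the edit distance between the first i characters of 'lth' and the first j characters of 'th', with D[i][0] = i, D[0][j] = j, and D[i][j] = D[i-1][j-1] if the characters match, else 1 + min(D[i-1][j], D[i][j-1], D[i-1][j-1]). Filling the table (rows: prefixes of 'lth', columns: prefixes of 'th'):
     ε  t  h
  ε  0  1  2
  l  1  1  2
  t  2  1  2
  h  3  2  1
The bottom-right entry gives D[3][2] = 1, so no sequence of fewer than 1 edit works. Backtracking through the table gives one optimal edit sequence (1 edit):
  lth → th (del l @1)
Edit distance = 1.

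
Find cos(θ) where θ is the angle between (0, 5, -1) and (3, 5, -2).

With u = (0, 5, -1), v = (3, 5, -2):
u·v = 0·3 + 5·5 + (-1)·(-2) = 0 + 25 + 2 = 27.
|u| = √(0² + 5² + (-1)²) = √26, |v| = √(3² + 5² + (-2)²) = √38, so |u||v| = √(26·38) = √988.
cos θ = (u·v)/(|u||v|) = 27/√988 ≈ 0.859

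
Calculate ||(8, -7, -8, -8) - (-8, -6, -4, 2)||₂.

√(Σ(x_i - y_i)²) = √((8 - (-8))² + (-7 - (-6))² + (-8 - (-4))² + (-8 - 2)²)
= √(16² + (-1)² + (-4)² + (-10)²) = √(256 + 1 + 16 + 100) = √373 ≈ 19.3132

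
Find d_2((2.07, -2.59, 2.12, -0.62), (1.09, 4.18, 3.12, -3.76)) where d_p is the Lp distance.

(Σ|x_i - y_i|^2)^(1/2) = (|2.07 - 1.09|^2 + |-2.59 - 4.18|^2 + |2.12 - 3.12|^2 + |-0.62 - (-3.76)|^2)^(1/2)
= (0.98^2 + 6.77^2 + 1^2 + 3.14^2)^(1/2) = (0.9604 + 45.8329 + 1 + 9.8596)^(1/2) = (57.6529)^(1/2) ≈ 7.593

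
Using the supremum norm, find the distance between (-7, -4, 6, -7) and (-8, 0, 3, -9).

max(|x_i - y_i|) = max(|-7 - (-8)|, |-4 - 0|, |6 - 3|, |-7 - (-9)|) = max(1, 4, 3, 2) = 4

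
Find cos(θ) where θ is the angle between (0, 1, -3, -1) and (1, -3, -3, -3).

With u = (0, 1, -3, -1), v = (1, -3, -3, -3):
u·v = 0·1 + 1·(-3) + (-3)·(-3) + (-1)·(-3) = 0 + (-3) + 9 + 3 = 9.
|u| = √(0² + 1² + (-3)² + (-1)²) = √11, |v| = √(1² + (-3)² + (-3)² + (-3)²) = √28, so |u||v| = √(11·28) = √308.
cos θ = (u·v)/(|u||v|) = 9/√308 ≈ 0.5128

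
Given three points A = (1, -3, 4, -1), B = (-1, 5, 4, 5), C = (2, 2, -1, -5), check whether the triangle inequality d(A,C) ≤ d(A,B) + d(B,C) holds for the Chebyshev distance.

d(A,B) = max(2, 8, 0, 6) = 8, d(B,C) = max(3, 3, 5, 10) = 10, d(A,C) = max(1, 5, 5, 4) = 5.
d(A,C) = 5 ≤ 8 + 10 = 18. Triangle inequality is satisfied.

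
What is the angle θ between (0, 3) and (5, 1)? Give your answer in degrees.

With u = (0, 3), v = (5, 1):
u·v = 0·5 + 3·1 = 0 + 3 = 3.
|u| = √(0² + 3²) = √9, |v| = √(5² + 1²) = √26, so |u||v| = √(9·26) = √234.
cos θ = (u·v)/(|u||v|) = 3/√234 ≈ 0.196116
θ = arccos(0.196116) ≈ 78.69°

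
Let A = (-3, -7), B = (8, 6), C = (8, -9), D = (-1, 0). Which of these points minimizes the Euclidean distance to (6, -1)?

Distances: d(A) ≈ 10.8167, d(B) ≈ 7.2801, d(C) ≈ 8.2462, d(D) ≈ 7.0711. Nearest: D = (-1, 0) with distance 7.0711.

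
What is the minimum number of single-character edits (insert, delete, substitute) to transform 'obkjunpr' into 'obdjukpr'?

Let D[i][j] be the edit distance between the first i characters of 'obkjunpr' and the first j characters of 'obdjukpr', with D[i][0] = i, D[0][j] = j, and D[i][j] = D[i-1][j-1] if the characters match, else 1 + min(D[i-1][j], D[i][j-1], D[i-1][j-1]). Filling the table (rows: prefixes of 'obkjunpr', columns: prefixes of 'obdjukpr'):
     ε  o  b  d  j  u  k  p  r
  ε  0  1  2  3  4  5  6  7  8
  o  1  0  1  2  3  4  5  6  7
  b  2  1  0  1  2  3  4  5  6
  k  3  2  1  1  2  3  3  4  5
  j  4  3  2  2  1  2  3  4  5
  u  5  4  3  3  2  1  2  3  4
  n  6  5  4  4  3  2  2  3  4
  p  7  6  5  5  4  3  3  2  3
  r  8  7  6  6  5  4  4  3  2
The bottom-right entry gives D[8][8] = 2, so no sequence of fewer than 2 edits works. Backtracking through the table gives one optimal edit sequence (2 edits):
  obkjunpr → obdjunpr (sub k→d @3)
  obdjunpr → obdjukpr (sub n→k @6)
Edit distance = 2.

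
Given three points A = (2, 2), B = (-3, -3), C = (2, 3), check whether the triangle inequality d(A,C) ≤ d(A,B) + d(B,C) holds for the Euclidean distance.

d(A,B) = √(5² + 5²) = √50 ≈ 7.0711, d(B,C) = √(5² + 6²) = √61 ≈ 7.8102, d(A,C) = √(0² + 1²) = √1 = 1.
d(A,C) = 1 ≤ 7.0711 + 7.8102 = 14.8813. Triangle inequality is satisfied.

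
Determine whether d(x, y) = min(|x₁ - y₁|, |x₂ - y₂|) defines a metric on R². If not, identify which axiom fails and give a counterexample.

No. d fails identity of indiscernibles: take x = (-5, 0) and y = (-5, 5). Then d(x,y) = min(|-5 - (-5)|, |0 - 5|) = min(0, 5) = 0, yet x ≠ y.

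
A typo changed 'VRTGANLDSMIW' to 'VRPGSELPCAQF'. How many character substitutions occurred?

Differing positions: 3, 5, 6, 8, 9, 10, 11, 12. Hamming distance = 8.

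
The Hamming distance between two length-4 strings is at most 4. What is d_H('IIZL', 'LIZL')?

Differing positions: 1. Hamming distance = 1. The maximum possible Hamming distance for length-4 strings is 4, so d_H/4 = 1/4 = 0.25.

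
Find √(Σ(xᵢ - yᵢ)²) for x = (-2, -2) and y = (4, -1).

√(Σ(x_i - y_i)²) = √((-2 - 4)² + (-2 - (-1))²)
= √((-6)² + (-1)²) = √(36 + 1) = √37 ≈ 6.0828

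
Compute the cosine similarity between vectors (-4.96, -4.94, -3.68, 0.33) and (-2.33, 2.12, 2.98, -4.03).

With u = (-4.96, -4.94, -3.68, 0.33), v = (-2.33, 2.12, 2.98, -4.03):
u·v = (-4.96)·(-2.33) + (-4.94)·2.12 + (-3.68)·2.98 + 0.33·(-4.03) = 11.5568 + (-10.4728) + (-10.9664) + (-1.3299) = -11.2123.
|u| = √((-4.96)² + (-4.94)² + (-3.68)² + 0.33²) = √(24.6016 + 24.4036 + 13.5424 + 0.1089) = √62.6565, |v| = √((-2.33)² + 2.12² + 2.98² + (-4.03)²) = √(5.4289 + 4.4944 + 8.8804 + 16.2409) = √35.0446.
cos θ = (u·v)/(|u||v|) = -11.2123/(√62.6565·√35.0446) ≈ -0.2393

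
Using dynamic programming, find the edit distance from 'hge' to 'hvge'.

Let D[i][j] be the edit distance between the first i characters of 'hge' and the first j characters of 'hvge', with D[i][0] = i, D[0][j] = j, and D[i][j] = D[i-1][j-1] if the characters match, else 1 + min(D[i-1][j], D[i][j-1], D[i-1][j-1]). Filling the table (rows: prefixes of 'hge', columns: prefixes of 'hvge'):
     ε  h  v  g  e
  ε  0  1  2  3  4
  h  1  0  1  2  3
  g  2  1  1  1  2
  e  3  2  2  2  1
The bottom-right entry gives D[3][4] = 1, so no sequence of fewer than 1 edit works. Backtracking through the table gives one optimal edit sequence (1 edit):
  hge → hvge (ins v @2)
Edit distance = 1.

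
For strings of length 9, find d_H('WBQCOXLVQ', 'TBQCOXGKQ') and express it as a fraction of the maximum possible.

Differing positions: 1, 7, 8. Hamming distance = 3. The maximum possible Hamming distance for length-9 strings is 9, so d_H/9 = 3/9 ≈ 0.3333.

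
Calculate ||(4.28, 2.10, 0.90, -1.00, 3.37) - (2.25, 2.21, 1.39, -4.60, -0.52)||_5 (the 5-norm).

(Σ|x_i - y_i|^5)^(1/5) = (|4.28 - 2.25|^5 + |2.1 - 2.21|^5 + |0.9 - 1.39|^5 + |-1 - (-4.6)|^5 + |3.37 - (-0.52)|^5)^(1/5)
= (2.03^5 + 0.11^5 + 0.49^5 + 3.6^5 + 3.89^5)^(1/5) ≈ (34.4731 + 0 + 0.0282 + 604.6618 + 890.734)^(1/5) = (1529.8971)^(1/5) ≈ 4.3344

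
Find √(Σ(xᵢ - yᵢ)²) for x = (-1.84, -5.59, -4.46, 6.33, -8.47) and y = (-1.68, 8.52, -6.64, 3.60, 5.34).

√(Σ(x_i - y_i)²) = √((-1.84 - (-1.68))² + (-5.59 - 8.52)² + (-4.46 - (-6.64))² + (6.33 - 3.6)² + (-8.47 - 5.34)²)
= √((-0.16)² + (-14.11)² + 2.18² + 2.73² + (-13.81)²) = √(0.0256 + 199.0921 + 4.7524 + 7.4529 + 190.7161) = √402.0391 ≈ 20.0509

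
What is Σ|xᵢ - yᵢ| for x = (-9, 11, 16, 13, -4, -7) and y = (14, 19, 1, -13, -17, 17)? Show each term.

Σ|x_i - y_i| = |-9 - 14| + |11 - 19| + |16 - 1| + |13 - (-13)| + |-4 - (-17)| + |-7 - 17| = 23 + 8 + 15 + 26 + 13 + 24 = 109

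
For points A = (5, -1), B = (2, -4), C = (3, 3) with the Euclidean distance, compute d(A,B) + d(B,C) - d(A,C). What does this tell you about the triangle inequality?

d(A,B) = √(3² + 3²) = √18 ≈ 4.2426, d(B,C) = √(1² + 7²) = √50 ≈ 7.0711, d(A,C) = √(2² + 4²) = √20 ≈ 4.4721.
d(A,B) + d(B,C) - d(A,C) = 4.2426 + 7.0711 - 4.4721 = 11.3137 - 4.4721 = 6.8416 (to 4 decimal places). This is ≥ 0, so the triangle inequality holds for these points.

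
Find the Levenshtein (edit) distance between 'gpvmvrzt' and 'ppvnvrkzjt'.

Let D[i][j] be the edit distance between the first i characters of 'gpvmvrzt' and the first j characters of 'ppvnvrkzjt', with D[i][0] = i, D[0][j] = j, and D[i][j] = D[i-1][j-1] if the characters match, else 1 + min(D[i-1][j], D[i][j-1], D[i-1][j-1]). Filling the table (rows: prefixes of 'gpvmvrzt', columns: prefixes of 'ppvnvrkzjt'):
     ε  p  p  v  n  v  r  k  z  j  t
  ε  0  1  2  3  4  5  6  7  8  9 10
  g  1  1  2  3  4  5  6  7  8  9 10
  p  2  1  1  2  3  4  5  6  7  8  9
  v  3  2  2  1  2  3  4  5  6  7  8
  m  4  3  3  2  2  3  4  5  6  7  8
  v  5  4  4  3  3  2  3  4  5  6  7
  r  6  5  5  4  4  3  2  3  4  5  6
  z  7  6  6  5  5  4  3  3  3  4  5
  t  8  7  7  6  6  5  4  4  4  4  4
The bottom-right entry gives D[8][10] = 4, so no sequence of fewer than 4 edits works. Backtracking through the table gives one optimal edit sequence (4 edits):
  gpvmvrzt → ppvmvrzt (sub g→p @1)
  ppvmvrzt → ppvnvrzt (sub m→n @4)
  ppvnvrzt → ppvnvrkzt (ins k @7)
  ppvnvrkzt → ppvnvrkzjt (ins j @9)
Edit distance = 4.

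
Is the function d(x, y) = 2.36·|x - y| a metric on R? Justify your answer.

Yes. Since |x - y| is a metric on R and 2.36 > 0, the positive scalar multiple 2.36·|x - y| is also a metric: scaling by a positive constant preserves non-negativity, identity (d=0 ⟺ |x-y|=0 ⟺ x=y), symmetry, and the triangle inequality.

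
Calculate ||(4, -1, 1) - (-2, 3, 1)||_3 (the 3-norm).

(Σ|x_i - y_i|^3)^(1/3) = (|4 - (-2)|^3 + |-1 - 3|^3 + |1 - 1|^3)^(1/3)
= (6^3 + 4^3 + 0^3)^(1/3) = (216 + 64 + 0)^(1/3) = (280)^(1/3) ≈ 6.5421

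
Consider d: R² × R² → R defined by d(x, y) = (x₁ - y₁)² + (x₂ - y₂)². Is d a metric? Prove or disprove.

No. The squared Euclidean distance fails the triangle inequality. Counterexample: x = (0, 0), y = (2, 5), z = (4, 10). d(x,z) = 4² + 10² = 116, but d(x,y) + d(y,z) = (2² + 5²) + (2² + 5²) = 29 + 29 = 58. Since 116 > 58, the triangle inequality is violated. (Note: √d, the ordinary Euclidean distance, IS a metric.)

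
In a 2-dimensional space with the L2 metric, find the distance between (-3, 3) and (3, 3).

(Σ|x_i - y_i|^2)^(1/2) = (|-3 - 3|^2 + |3 - 3|^2)^(1/2)
= (6^2 + 0^2)^(1/2) = (36 + 0)^(1/2) = (36)^(1/2) = 6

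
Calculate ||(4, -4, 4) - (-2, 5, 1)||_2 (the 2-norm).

(Σ|x_i - y_i|^2)^(1/2) = (|4 - (-2)|^2 + |-4 - 5|^2 + |4 - 1|^2)^(1/2)
= (6^2 + 9^2 + 3^2)^(1/2) = (36 + 81 + 9)^(1/2) = (126)^(1/2) ≈ 11.225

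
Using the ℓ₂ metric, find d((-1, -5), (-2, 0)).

√(Σ(x_i - y_i)²) = √((-1 - (-2))² + (-5 - 0)²)
= √(1² + (-5)²) = √(1 + 25) = √26 ≈ 5.099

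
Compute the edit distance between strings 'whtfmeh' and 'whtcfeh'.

Let D[i][j] be the edit distance between the first i characters of 'whtfmeh' and the first j characters of 'whtcfeh', with D[i][0] = i, D[0][j] = j, and D[i][j] = D[i-1][j-1] if the characters match, else 1 + min(D[i-1][j], D[i][j-1], D[i-1][j-1]). Filling the table (rows: prefixes of 'whtfmeh', columns: prefixes of 'whtcfeh'):
     ε  w  h  t  c  f  e  h
  ε  0  1  2  3  4  5  6  7
  w  1  0  1  2  3  4  5  6
  h  2  1  0  1  2  3  4  5
  t  3  2  1  0  1  2  3  4
  f  4  3  2  1  1  1  2  3
  m  5  4  3  2  2  2  2  3
  e  6  5  4  3  3  3  2  3
  h  7  6  5  4  4  4  3  2
The bottom-right entry gives D[7][7] = 2, so no sequence of fewer than 2 edits works. Backtracking through the table gives one optimal edit sequence (2 edits):
  whtfmeh → whtcmeh (sub f→c @4)
  whtcmeh → whtcfeh (sub m→f @5)
Edit distance = 2.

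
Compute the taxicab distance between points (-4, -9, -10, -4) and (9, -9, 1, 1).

Σ|x_i - y_i| = |-4 - 9| + |-9 - (-9)| + |-10 - 1| + |-4 - 1| = 13 + 0 + 11 + 5 = 29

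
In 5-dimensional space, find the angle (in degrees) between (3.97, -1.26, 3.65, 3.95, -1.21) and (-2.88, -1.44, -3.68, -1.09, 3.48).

With u = (3.97, -1.26, 3.65, 3.95, -1.21), v = (-2.88, -1.44, -3.68, -1.09, 3.48):
u·v = 3.97·(-2.88) + (-1.26)·(-1.44) + 3.65·(-3.68) + 3.95·(-1.09) + (-1.21)·3.48 = (-11.4336) + 1.8144 + (-13.432) + (-4.3055) + (-4.2108) = -31.5675.
|u| = √(3.97² + (-1.26)² + 3.65² + 3.95² + (-1.21)²) = √(15.7609 + 1.5876 + 13.3225 + 15.6025 + 1.4641) = √47.7376, |v| = √((-2.88)² + (-1.44)² + (-3.68)² + (-1.09)² + 3.48²) = √(8.2944 + 2.0736 + 13.5424 + 1.1881 + 12.1104) = √37.2089.
cos θ = (u·v)/(|u||v|) = -31.5675/(√47.7376·√37.2089) ≈ -0.749008
θ = arccos(-0.749008) ≈ 138.5°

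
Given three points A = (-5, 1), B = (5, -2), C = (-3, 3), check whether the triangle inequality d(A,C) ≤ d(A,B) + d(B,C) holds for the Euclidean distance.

d(A,B) = √(10² + 3²) = √109 ≈ 10.4403, d(B,C) = √(8² + 5²) = √89 ≈ 9.434, d(A,C) = √(2² + 2²) = √8 ≈ 2.8284.
d(A,C) ≈ 2.8284 ≤ 10.4403 + 9.434 = 19.8743. Triangle inequality is satisfied.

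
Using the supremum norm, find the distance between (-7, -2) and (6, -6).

max(|x_i - y_i|) = max(|-7 - 6|, |-2 - (-6)|) = max(13, 4) = 13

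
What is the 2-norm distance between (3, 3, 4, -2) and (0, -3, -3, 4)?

(Σ|x_i - y_i|^2)^(1/2) = (|3 - 0|^2 + |3 - (-3)|^2 + |4 - (-3)|^2 + |-2 - 4|^2)^(1/2)
= (3^2 + 6^2 + 7^2 + 6^2)^(1/2) = (9 + 36 + 49 + 36)^(1/2) = (130)^(1/2) ≈ 11.4018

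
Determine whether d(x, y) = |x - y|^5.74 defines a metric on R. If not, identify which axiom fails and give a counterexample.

No. d(x,y) = |x-y|^5.74 fails the triangle inequality since p = 5.74 > 1. Counterexample: x = -3, y = 1, z = 7. d(x,z) = |-3 - 7|^5.74 = 10^5.74 ≈ 549540.8739, but d(x,y) + d(y,z) = 4^5.74 + 6^5.74 ≈ 2856.435 + 29281.1532 = 32137.5882. Since 549540.8739 > 32137.5882, the triangle inequality is violated.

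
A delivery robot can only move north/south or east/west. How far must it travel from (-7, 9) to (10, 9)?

Σ|x_i - y_i| = |-7 - 10| + |9 - 9| = 17 + 0 = 17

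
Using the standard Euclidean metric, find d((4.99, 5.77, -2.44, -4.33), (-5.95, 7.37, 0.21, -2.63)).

√(Σ(x_i - y_i)²) = √((4.99 - (-5.95))² + (5.77 - 7.37)² + (-2.44 - 0.21)² + (-4.33 - (-2.63))²)
= √(10.94² + (-1.6)² + (-2.65)² + (-1.7)²) = √(119.6836 + 2.56 + 7.0225 + 2.89) = √132.1561 ≈ 11.4959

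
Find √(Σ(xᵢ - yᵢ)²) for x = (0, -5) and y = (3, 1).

√(Σ(x_i - y_i)²) = √((0 - 3)² + (-5 - 1)²)
= √((-3)² + (-6)²) = √(9 + 36) = √45 ≈ 6.7082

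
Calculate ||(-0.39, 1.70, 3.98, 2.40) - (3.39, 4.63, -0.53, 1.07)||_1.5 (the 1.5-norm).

(Σ|x_i - y_i|^1.5)^(1/1.5) = (|-0.39 - 3.39|^1.5 + |1.7 - 4.63|^1.5 + |3.98 - (-0.53)|^1.5 + |2.4 - 1.07|^1.5)^(1/1.5)
= (3.78^1.5 + 2.93^1.5 + 4.51^1.5 + 1.33^1.5)^(1/1.5) ≈ (7.3492 + 5.0154 + 9.5778 + 1.5338)^(1/1.5) = (23.4762)^(1/1.5) ≈ 8.1988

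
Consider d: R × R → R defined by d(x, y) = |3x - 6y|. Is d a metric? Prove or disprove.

No. d fails symmetry: d(7, 4) = |3·7 - 6·4| = |-3| = 3, but d(4, 7) = |3·4 - 6·7| = |-30| = 30. Since 3 ≠ 30, d(x,y) ≠ d(y,x) in general.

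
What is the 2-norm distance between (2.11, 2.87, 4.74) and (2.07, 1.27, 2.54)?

(Σ|x_i - y_i|^2)^(1/2) = (|2.11 - 2.07|^2 + |2.87 - 1.27|^2 + |4.74 - 2.54|^2)^(1/2)
= (0.04^2 + 1.6^2 + 2.2^2)^(1/2) = (0.0016 + 2.56 + 4.84)^(1/2) = (7.4016)^(1/2) ≈ 2.7206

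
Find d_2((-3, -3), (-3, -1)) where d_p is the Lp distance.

(Σ|x_i - y_i|^2)^(1/2) = (|-3 - (-3)|^2 + |-3 - (-1)|^2)^(1/2)
= (0^2 + 2^2)^(1/2) = (0 + 4)^(1/2) = (4)^(1/2) = 2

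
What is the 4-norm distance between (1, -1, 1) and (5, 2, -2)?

(Σ|x_i - y_i|^4)^(1/4) = (|1 - 5|^4 + |-1 - 2|^4 + |1 - (-2)|^4)^(1/4)
= (4^4 + 3^4 + 3^4)^(1/4) = (256 + 81 + 81)^(1/4) = (418)^(1/4) ≈ 4.5216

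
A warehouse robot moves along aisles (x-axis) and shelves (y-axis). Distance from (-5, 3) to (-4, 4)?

Σ|x_i - y_i| = |-5 - (-4)| + |3 - 4| = 1 + 1 = 2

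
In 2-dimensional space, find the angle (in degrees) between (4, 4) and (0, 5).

With u = (4, 4), v = (0, 5):
u·v = 4·0 + 4·5 = 0 + 20 = 20.
|u| = √(4² + 4²) = √32, |v| = √(0² + 5²) = √25, so |u||v| = √(32·25) = √800.
cos θ = (u·v)/(|u||v|) = 20/√800 ≈ 0.707107
θ = arccos(0.707107) ≈ 45°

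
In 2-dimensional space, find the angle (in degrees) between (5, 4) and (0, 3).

With u = (5, 4), v = (0, 3):
u·v = 5·0 + 4·3 = 0 + 12 = 12.
|u| = √(5² + 4²) = √41, |v| = √(0² + 3²) = √9, so |u||v| = √(41·9) = √369.
cos θ = (u·v)/(|u||v|) = 12/√369 ≈ 0.624695
θ = arccos(0.624695) ≈ 51.34°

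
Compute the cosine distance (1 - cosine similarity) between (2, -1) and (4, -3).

With u = (2, -1), v = (4, -3):
u·v = 2·4 + (-1)·(-3) = 8 + 3 = 11.
|u| = √(2² + (-1)²) = √5, |v| = √(4² + (-3)²) = √25, so |u||v| = √(5·25) = √125.
cos θ = (u·v)/(|u||v|) = 11/√125 ≈ 0.9839
Cosine distance = 1 - cos θ ≈ 1 - 0.9839 = 0.0161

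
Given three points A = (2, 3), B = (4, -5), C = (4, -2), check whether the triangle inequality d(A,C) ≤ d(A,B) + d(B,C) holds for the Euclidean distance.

d(A,B) = √(2² + 8²) = √68 ≈ 8.2462, d(B,C) = √(0² + 3²) = √9 = 3, d(A,C) = √(2² + 5²) = √29 ≈ 5.3852.
d(A,C) ≈ 5.3852 ≤ 8.2462 + 3 = 11.2462. Triangle inequality is satisfied.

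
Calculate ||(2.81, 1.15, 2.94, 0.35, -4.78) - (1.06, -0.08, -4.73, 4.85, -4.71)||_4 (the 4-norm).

(Σ|x_i - y_i|^4)^(1/4) = (|2.81 - 1.06|^4 + |1.15 - (-0.08)|^4 + |2.94 - (-4.73)|^4 + |0.35 - 4.85|^4 + |-4.78 - (-4.71)|^4)^(1/4)
= (1.75^4 + 1.23^4 + 7.67^4 + 4.5^4 + 0.07^4)^(1/4) ≈ (9.3789 + 2.2889 + 3460.8395 + 410.0625 + 0)^(1/4) = (3882.5698)^(1/4) ≈ 7.8937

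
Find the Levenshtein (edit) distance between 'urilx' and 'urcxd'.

Let D[i][j] be the edit distance between the first i characters of 'urilx' and the first j characters of 'urcxd', with D[i][0] = i, D[0][j] = j, and D[i][j] = D[i-1][j-1] if the characters match, else 1 + min(D[i-1][j], D[i][j-1], D[i-1][j-1]). Filling the table (rows: prefixes of 'urilx', columns: prefixes of 'urcxd'):
     ε  u  r  c  x  d
  ε  0  1  2  3  4  5
  u  1  0  1  2  3  4
  r  2  1  0  1  2  3
  i  3  2  1  1  2  3
  l  4  3  2  2  2  3
  x  5  4  3  3  2  3
The bottom-right entry gives D[5][5] = 3, so no sequence of fewer than 3 edits works. Backtracking through the table gives one optimal edit sequence (3 edits):
  urilx → urclx (sub i→c @3)
  urclx → urcxx (sub l→x @4)
  urcxx → urcxd (sub x→d @5)
Edit distance = 3.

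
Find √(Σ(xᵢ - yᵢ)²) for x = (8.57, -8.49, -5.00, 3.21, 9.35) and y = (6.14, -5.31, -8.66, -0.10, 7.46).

√(Σ(x_i - y_i)²) = √((8.57 - 6.14)² + (-8.49 - (-5.31))² + (-5 - (-8.66))² + (3.21 - (-0.1))² + (9.35 - 7.46)²)
= √(2.43² + (-3.18)² + 3.66² + 3.31² + 1.89²) = √(5.9049 + 10.1124 + 13.3956 + 10.9561 + 3.5721) = √43.9411 ≈ 6.6288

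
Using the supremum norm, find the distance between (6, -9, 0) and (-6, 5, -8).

max(|x_i - y_i|) = max(|6 - (-6)|, |-9 - 5|, |0 - (-8)|) = max(12, 14, 8) = 14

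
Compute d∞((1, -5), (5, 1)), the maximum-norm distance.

max(|x_i - y_i|) = max(|1 - 5|, |-5 - 1|) = max(4, 6) = 6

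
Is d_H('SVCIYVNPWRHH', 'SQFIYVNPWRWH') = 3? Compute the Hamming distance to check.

Differing positions: 2, 3, 11. Hamming distance = 3, so the claim is true.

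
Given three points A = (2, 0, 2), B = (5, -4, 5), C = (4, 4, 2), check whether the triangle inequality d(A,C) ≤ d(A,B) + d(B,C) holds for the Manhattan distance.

d(A,B) = 3 + 4 + 3 = 10, d(B,C) = 1 + 8 + 3 = 12, d(A,C) = 2 + 4 + 0 = 6.
d(A,C) = 6 ≤ 10 + 12 = 22. Triangle inequality is satisfied.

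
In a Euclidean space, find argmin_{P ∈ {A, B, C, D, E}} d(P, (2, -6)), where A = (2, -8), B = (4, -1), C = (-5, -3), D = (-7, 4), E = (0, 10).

Distances: d(A) = 2, d(B) ≈ 5.3852, d(C) ≈ 7.6158, d(D) ≈ 13.4536, d(E) ≈ 16.1245. Nearest: A = (2, -8) with distance 2.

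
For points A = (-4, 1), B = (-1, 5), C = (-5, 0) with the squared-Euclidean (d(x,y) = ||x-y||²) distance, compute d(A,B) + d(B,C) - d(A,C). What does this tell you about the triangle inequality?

d(A,B) = 3² + 4² = 25, d(B,C) = 4² + 5² = 41, d(A,C) = 1² + 1² = 2.
d(A,B) + d(B,C) - d(A,C) = 25 + 41 - 2 = 66 - 2 = 64. This is ≥ 0, so the triangle inequality holds for these points.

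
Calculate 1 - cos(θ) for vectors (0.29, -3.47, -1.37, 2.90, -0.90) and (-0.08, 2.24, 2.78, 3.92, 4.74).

With u = (0.29, -3.47, -1.37, 2.90, -0.90), v = (-0.08, 2.24, 2.78, 3.92, 4.74):
u·v = 0.29·(-0.08) + (-3.47)·2.24 + (-1.37)·2.78 + 2.9·3.92 + (-0.9)·4.74 = (-0.0232) + (-7.7728) + (-3.8086) + 11.368 + (-4.266) = -4.5026.
|u| = √(0.29² + (-3.47)² + (-1.37)² + 2.9² + (-0.9)²) = √(0.0841 + 12.0409 + 1.8769 + 8.41 + 0.81) = √23.2219, |v| = √((-0.08)² + 2.24² + 2.78² + 3.92² + 4.74²) = √(0.0064 + 5.0176 + 7.7284 + 15.3664 + 22.4676) = √50.5864.
cos θ = (u·v)/(|u||v|) = -4.5026/(√23.2219·√50.5864) ≈ -0.1314
Cosine distance = 1 - cos θ ≈ 1 - (-0.1314) = 1.1314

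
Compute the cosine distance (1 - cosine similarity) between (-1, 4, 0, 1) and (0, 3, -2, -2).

With u = (-1, 4, 0, 1), v = (0, 3, -2, -2):
u·v = (-1)·0 + 4·3 + 0·(-2) + 1·(-2) = 0 + 12 + 0 + (-2) = 10.
|u| = √((-1)² + 4² + 0² + 1²) = √18, |v| = √(0² + 3² + (-2)² + (-2)²) = √17, so |u||v| = √(18·17) = √306.
cos θ = (u·v)/(|u||v|) = 10/√306 ≈ 0.5717
Cosine distance = 1 - cos θ ≈ 1 - 0.5717 = 0.4283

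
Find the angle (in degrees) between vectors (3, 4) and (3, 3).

With u = (3, 4), v = (3, 3):
u·v = 3·3 + 4·3 = 9 + 12 = 21.
|u| = √(3² + 4²) = √25, |v| = √(3² + 3²) = √18, so |u||v| = √(25·18) = √450.
cos θ = (u·v)/(|u||v|) = 21/√450 ≈ 0.989949
θ = arccos(0.989949) ≈ 8.13°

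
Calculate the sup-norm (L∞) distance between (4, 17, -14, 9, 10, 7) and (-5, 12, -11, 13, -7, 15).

max(|x_i - y_i|) = max(|4 - (-5)|, |17 - 12|, |-14 - (-11)|, |9 - 13|, |10 - (-7)|, |7 - 15|) = max(9, 5, 3, 4, 17, 8) = 17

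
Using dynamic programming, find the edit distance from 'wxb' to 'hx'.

Let D[i][j] be the edit distance between the first i characters of 'wxb' and the first j characters of 'hx', with D[i][0] = i, D[0][j] = j, and D[i][j] = D[i-1][j-1] if the characters match, else 1 + min(D[i-1][j], D[i][j-1], D[i-1][j-1]). Filling the table (rows: prefixes of 'wxb', columns: prefixes of 'hx'):
     ε  h  x
  ε  0  1  2
  w  1  1  2
  x  2  2  1
  b  3  3  2
The bottom-right entry gives D[3][2] = 2, so no sequence of fewer than 2 edits works. Backtracking through the table gives one optimal edit sequence (2 edits):
  wxb → hxb (sub w→h @1)
  hxb → hx (del b @3)
Edit distance = 2.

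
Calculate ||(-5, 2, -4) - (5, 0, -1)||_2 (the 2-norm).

(Σ|x_i - y_i|^2)^(1/2) = (|-5 - 5|^2 + |2 - 0|^2 + |-4 - (-1)|^2)^(1/2)
= (10^2 + 2^2 + 3^2)^(1/2) = (100 + 4 + 9)^(1/2) = (113)^(1/2) ≈ 10.6301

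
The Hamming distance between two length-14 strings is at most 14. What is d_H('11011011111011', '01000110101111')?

Differing positions: 1, 4, 5, 6, 8, 10, 12. Hamming distance = 7. The maximum possible Hamming distance for length-14 strings is 14, so d_H/14 = 7/14 = 0.5.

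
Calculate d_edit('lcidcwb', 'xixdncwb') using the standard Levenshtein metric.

Let D[i][j] be the edit distance between the first i characters of 'lcidcwb' and the first j characters of 'xixdncwb', with D[i][0] = i, D[0][j] = j, and D[i][j] = D[i-1][j-1] if the characters match, else 1 + min(D[i-1][j], D[i][j-1], D[i-1][j-1]). Filling the table (rows: prefixes of 'lcidcwb', columns: prefixes of 'xixdncwb'):
     ε  x  i  x  d  n  c  w  b
  ε  0  1  2  3  4  5  6  7  8
  l  1  1  2  3  4  5  6  7  8
  c  2  2  2  3  4  5  5  6  7
  i  3  3  2  3  4  5  6  6  7
  d  4  4  3  3  3  4  5  6  7
  c  5  5  4  4  4  4  4  5  6
  w  6  6  5  5  5  5  5  4  5
  b  7  7  6  6  6  6  6  5  4
The bottom-right entry gives D[7][8] = 4, so no sequence of fewer than 4 edits works. Backtracking through the table gives one optimal edit sequence (4 edits):
  lcidcwb → xcidcwb (sub l→x @1)
  xcidcwb → xiidcwb (sub c→i @2)
  xiidcwb → xixdcwb (sub i→x @3)
  xixdcwb → xixdncwb (ins n @5)
Edit distance = 4.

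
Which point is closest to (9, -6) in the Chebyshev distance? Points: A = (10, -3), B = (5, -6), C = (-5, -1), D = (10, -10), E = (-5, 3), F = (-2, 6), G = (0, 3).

Distances: d(A) = 3, d(B) = 4, d(C) = 14, d(D) = 4, d(E) = 14, d(F) = 12, d(G) = 9. Nearest: A = (10, -3) with distance 3.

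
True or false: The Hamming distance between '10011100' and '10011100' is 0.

Differing positions: none. Hamming distance = 0, so the claim is true.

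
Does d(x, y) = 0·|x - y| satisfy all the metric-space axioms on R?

No. With c = 0, d(x,y) = 0 for all x, y. This fails identity of indiscernibles: d(2, 5) = 0 but 2 ≠ 5.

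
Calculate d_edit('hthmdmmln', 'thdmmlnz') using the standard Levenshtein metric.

Let D[i][j] be the edit distance between the first i characters of 'hthmdmmln' and the first j characters of 'thdmmlnz', with D[i][0] = i, D[0][j] = j, and D[i][j] = D[i-1][j-1] if the characters match, else 1 + min(D[i-1][j], D[i][j-1], D[i-1][j-1]). Filling the table (rows: prefixes of 'hthmdmmln', columns: prefixes of 'thdmmlnz'):
     ε  t  h  d  m  m  l  n  z
  ε  0  1  2  3  4  5  6  7  8
  h  1  1  1  2  3  4  5  6  7
  t  2  1  2  2  3  4  5  6  7
  h  3  2  1  2  3  4  5  6  7
  m  4  3  2  2  2  3  4  5  6
  d  5  4  3  2  3  3  4  5  6
  m  6  5  4  3  2  3  4  5  6
  m  7  6  5  4  3  2  3  4  5
  l  8  7  6  5  4  3  2  3  4
  n  9  8  7  6  5  4  3  2  3
The bottom-right entry gives D[9][8] = 3, so no sequence of fewer than 3 edits works. Backtracking through the table gives one optimal edit sequence (3 edits):
  hthmdmmln → thmdmmln (del h @1)
  thmdmmln → thdmmln (del m @3)
  thdmmln → thdmmlnz (ins z @8)
Edit distance = 3.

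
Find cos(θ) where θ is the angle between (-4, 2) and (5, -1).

With u = (-4, 2), v = (5, -1):
u·v = (-4)·5 + 2·(-1) = (-20) + (-2) = -22.
|u| = √((-4)² + 2²) = √20, |v| = √(5² + (-1)²) = √26, so |u||v| = √(20·26) = √520.
cos θ = (u·v)/(|u||v|) = -22/√520 ≈ -0.9648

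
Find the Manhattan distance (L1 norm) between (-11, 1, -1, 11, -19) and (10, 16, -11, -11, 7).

Σ|x_i - y_i| = |-11 - 10| + |1 - 16| + |-1 - (-11)| + |11 - (-11)| + |-19 - 7| = 21 + 15 + 10 + 22 + 26 = 94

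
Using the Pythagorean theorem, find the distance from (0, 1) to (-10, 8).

√(Σ(x_i - y_i)²) = √((0 - (-10))² + (1 - 8)²)
= √(10² + (-7)²) = √(100 + 49) = √149 ≈ 12.2066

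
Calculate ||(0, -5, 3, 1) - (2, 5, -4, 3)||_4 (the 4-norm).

(Σ|x_i - y_i|^4)^(1/4) = (|0 - 2|^4 + |-5 - 5|^4 + |3 - (-4)|^4 + |1 - 3|^4)^(1/4)
= (2^4 + 10^4 + 7^4 + 2^4)^(1/4) = (16 + 10000 + 2401 + 16)^(1/4) = (12433)^(1/4) ≈ 10.5595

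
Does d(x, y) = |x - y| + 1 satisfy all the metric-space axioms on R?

No. d fails identity of indiscernibles (specifically d(x,x) = 0): d(4, 4) = |4 - 4| + 1 = 0 + 1 = 1 ≠ 0.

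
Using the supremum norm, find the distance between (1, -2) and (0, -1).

max(|x_i - y_i|) = max(|1 - 0|, |-2 - (-1)|) = max(1, 1) = 1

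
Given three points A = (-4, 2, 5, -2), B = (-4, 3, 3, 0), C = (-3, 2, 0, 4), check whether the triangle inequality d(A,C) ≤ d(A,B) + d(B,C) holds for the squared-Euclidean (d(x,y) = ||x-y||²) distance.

d(A,B) = 0² + 1² + 2² + 2² = 9, d(B,C) = 1² + 1² + 3² + 4² = 27, d(A,C) = 1² + 0² + 5² + 6² = 62.
d(A,C) = 62 > 9 + 27 = 36. Triangle inequality is VIOLATED. (Squared-Euclidean is not a metric — this is a counterexample.)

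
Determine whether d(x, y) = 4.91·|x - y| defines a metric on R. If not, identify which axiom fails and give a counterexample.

Yes. Since |x - y| is a metric on R and 4.91 > 0, the positive scalar multiple 4.91·|x - y| is also a metric: scaling by a positive constant preserves non-negativity, identity (d=0 ⟺ |x-y|=0 ⟺ x=y), symmetry, and the triangle inequality.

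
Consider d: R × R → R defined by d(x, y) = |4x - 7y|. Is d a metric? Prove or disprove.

No. d fails symmetry: d(8, 7) = |4·8 - 7·7| = |-17| = 17, but d(7, 8) = |4·7 - 7·8| = |-28| = 28. Since 17 ≠ 28, d(x,y) ≠ d(y,x) in general.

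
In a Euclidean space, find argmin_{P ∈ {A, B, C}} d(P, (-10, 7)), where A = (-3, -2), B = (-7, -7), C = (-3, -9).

Distances: d(A) ≈ 11.4018, d(B) ≈ 14.3178, d(C) ≈ 17.4642. Nearest: A = (-3, -2) with distance 11.4018.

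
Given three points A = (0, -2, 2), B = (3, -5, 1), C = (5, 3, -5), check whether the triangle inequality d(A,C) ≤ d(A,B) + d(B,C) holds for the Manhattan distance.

d(A,B) = 3 + 3 + 1 = 7, d(B,C) = 2 + 8 + 6 = 16, d(A,C) = 5 + 5 + 7 = 17.
d(A,C) = 17 ≤ 7 + 16 = 23. Triangle inequality is satisfied.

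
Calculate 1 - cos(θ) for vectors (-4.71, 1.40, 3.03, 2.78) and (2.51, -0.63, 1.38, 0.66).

With u = (-4.71, 1.40, 3.03, 2.78), v = (2.51, -0.63, 1.38, 0.66):
u·v = (-4.71)·2.51 + 1.4·(-0.63) + 3.03·1.38 + 2.78·0.66 = (-11.8221) + (-0.882) + 4.1814 + 1.8348 = -6.6879.
|u| = √((-4.71)² + 1.4² + 3.03² + 2.78²) = √(22.1841 + 1.96 + 9.1809 + 7.7284) = √41.0534, |v| = √(2.51² + (-0.63)² + 1.38² + 0.66²) = √(6.3001 + 0.3969 + 1.9044 + 0.4356) = √9.037.
cos θ = (u·v)/(|u||v|) = -6.6879/(√41.0534·√9.037) ≈ -0.3472
Cosine distance = 1 - cos θ ≈ 1 - (-0.3472) = 1.3472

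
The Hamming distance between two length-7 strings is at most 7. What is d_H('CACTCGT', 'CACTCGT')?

Differing positions: none. Hamming distance = 0. The maximum possible Hamming distance for length-7 strings is 7, so d_H/7 = 0/7 = 0.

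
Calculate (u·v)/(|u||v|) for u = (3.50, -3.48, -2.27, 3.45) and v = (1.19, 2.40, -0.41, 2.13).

With u = (3.50, -3.48, -2.27, 3.45), v = (1.19, 2.40, -0.41, 2.13):
u·v = 3.5·1.19 + (-3.48)·2.4 + (-2.27)·(-0.41) + 3.45·2.13 = 4.165 + (-8.352) + 0.9307 + 7.3485 = 4.0922.
|u| = √(3.5² + (-3.48)² + (-2.27)² + 3.45²) = √(12.25 + 12.1104 + 5.1529 + 11.9025) = √41.4158, |v| = √(1.19² + 2.4² + (-0.41)² + 2.13²) = √(1.4161 + 5.76 + 0.1681 + 4.5369) = √11.8811.
cos θ = (u·v)/(|u||v|) = 4.0922/(√41.4158·√11.8811) ≈ 0.1845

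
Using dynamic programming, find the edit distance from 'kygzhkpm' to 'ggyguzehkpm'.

Let D[i][j] be the edit distance between the first i characters of 'kygzhkpm' and the first j characters of 'ggyguzehkpm', with D[i][0] = i, D[0][j] = j, and D[i][j] = D[i-1][j-1] if the characters match, else 1 + min(D[i-1][j], D[i][j-1], D[i-1][j-1]). Filling the table (rows: prefixes of 'kygzhkpm', columns: prefixes of 'ggyguzehkpm'):
     ε  g  g  y  g  u  z  e  h  k  p  m
  ε  0  1  2  3  4  5  6  7  8  9 10 11
  k  1  1  2  3  4  5  6  7  8  8  9 10
  y  2  2  2  2  3  4  5  6  7  8  9 10
  g  3  2  2  3  2  3  4  5  6  7  8  9
  z  4  3  3  3  3  3  3  4  5  6  7  8
  h  5  4  4  4  4  4  4  4  4  5  6  7
  k  6  5  5  5  5  5  5  5  5  4  5  6
  p  7  6  6  6  6  6  6  6  6  5  4  5
  m  8  7  7  7  7  7  7  7  7  6  5  4
The bottom-right entry gives D[8][11] = 4, so no sequence of fewer than 4 edits works. Backtracking through the table gives one optimal edit sequence (4 edits):
  kygzhkpm → gkygzhkpm (ins g @1)
  gkygzhkpm → ggygzhkpm (sub k→g @2)
  ggygzhkpm → ggyguzhkpm (ins u @5)
  ggyguzhkpm → ggyguzehkpm (ins e @7)
Edit distance = 4.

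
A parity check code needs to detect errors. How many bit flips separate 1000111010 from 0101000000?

Differing positions: 1, 2, 4, 5, 6, 7, 9. Hamming distance = 7.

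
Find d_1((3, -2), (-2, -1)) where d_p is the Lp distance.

Σ|x_i - y_i| = |3 - (-2)| + |-2 - (-1)| = 5 + 1 = 6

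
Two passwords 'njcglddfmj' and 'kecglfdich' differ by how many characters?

Differing positions: 1, 2, 6, 8, 9, 10. Hamming distance = 6.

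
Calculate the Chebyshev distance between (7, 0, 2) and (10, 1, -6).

max(|x_i - y_i|) = max(|7 - 10|, |0 - 1|, |2 - (-6)|) = max(3, 1, 8) = 8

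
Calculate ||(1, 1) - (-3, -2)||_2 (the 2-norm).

(Σ|x_i - y_i|^2)^(1/2) = (|1 - (-3)|^2 + |1 - (-2)|^2)^(1/2)
= (4^2 + 3^2)^(1/2) = (16 + 9)^(1/2) = (25)^(1/2) = 5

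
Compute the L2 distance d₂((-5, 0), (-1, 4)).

√(Σ(x_i - y_i)²) = √((-5 - (-1))² + (0 - 4)²)
= √((-4)² + (-4)²) = √(16 + 16) = √32 ≈ 5.6569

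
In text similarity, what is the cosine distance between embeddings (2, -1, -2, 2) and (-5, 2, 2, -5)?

With u = (2, -1, -2, 2), v = (-5, 2, 2, -5):
u·v = 2·(-5) + (-1)·2 + (-2)·2 + 2·(-5) = (-10) + (-2) + (-4) + (-10) = -26.
|u| = √(2² + (-1)² + (-2)² + 2²) = √13, |v| = √((-5)² + 2² + 2² + (-5)²) = √58, so |u||v| = √(13·58) = √754.
cos θ = (u·v)/(|u||v|) = -26/√754 ≈ -0.9469
Cosine distance = 1 - cos θ ≈ 1 - (-0.9469) = 1.9469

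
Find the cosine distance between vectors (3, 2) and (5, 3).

With u = (3, 2), v = (5, 3):
u·v = 3·5 + 2·3 = 15 + 6 = 21.
|u| = √(3² + 2²) = √13, |v| = √(5² + 3²) = √34, so |u||v| = √(13·34) = √442.
cos θ = (u·v)/(|u||v|) = 21/√442 ≈ 0.9989
Cosine distance = 1 - cos θ ≈ 1 - 0.9989 = 0.0011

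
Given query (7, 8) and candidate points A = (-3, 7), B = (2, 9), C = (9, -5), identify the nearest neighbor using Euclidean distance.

Distances: d(A) ≈ 10.0499, d(B) ≈ 5.099, d(C) ≈ 13.1529. Nearest: B = (2, 9) with distance 5.099.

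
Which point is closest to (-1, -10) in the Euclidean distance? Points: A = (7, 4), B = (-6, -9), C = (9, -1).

Distances: d(A) ≈ 16.1245, d(B) ≈ 5.099, d(C) ≈ 13.4536. Nearest: B = (-6, -9) with distance 5.099.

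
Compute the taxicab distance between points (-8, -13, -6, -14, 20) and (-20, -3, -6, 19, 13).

Σ|x_i - y_i| = |-8 - (-20)| + |-13 - (-3)| + |-6 - (-6)| + |-14 - 19| + |20 - 13| = 12 + 10 + 0 + 33 + 7 = 62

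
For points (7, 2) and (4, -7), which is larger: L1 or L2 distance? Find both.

L1 = |7 - 4| + |2 - (-7)| = 3 + 9 = 12
L2 = √(3² + 9²) = √90 ≈ 9.4868
L1 ≥ L2 always (equality iff movement is along one axis); L1 > L2 here.
Ratio L1/L2 = 12/√90 ≈ 1.2649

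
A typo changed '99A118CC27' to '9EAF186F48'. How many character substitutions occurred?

Differing positions: 2, 4, 7, 8, 9, 10. Hamming distance = 6.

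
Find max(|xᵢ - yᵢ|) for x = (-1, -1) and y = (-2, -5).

max(|x_i - y_i|) = max(|-1 - (-2)|, |-1 - (-5)|) = max(1, 4) = 4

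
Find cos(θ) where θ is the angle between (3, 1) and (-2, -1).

With u = (3, 1), v = (-2, -1):
u·v = 3·(-2) + 1·(-1) = (-6) + (-1) = -7.
|u| = √(3² + 1²) = √10, |v| = √((-2)² + (-1)²) = √5, so |u||v| = √(10·5) = √50.
cos θ = (u·v)/(|u||v|) = -7/√50 ≈ -0.9899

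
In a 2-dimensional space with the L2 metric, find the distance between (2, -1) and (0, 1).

(Σ|x_i - y_i|^2)^(1/2) = (|2 - 0|^2 + |-1 - 1|^2)^(1/2)
= (2^2 + 2^2)^(1/2) = (4 + 4)^(1/2) = (8)^(1/2) ≈ 2.8284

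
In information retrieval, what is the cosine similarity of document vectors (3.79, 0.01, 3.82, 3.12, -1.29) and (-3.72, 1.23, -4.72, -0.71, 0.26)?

With u = (3.79, 0.01, 3.82, 3.12, -1.29), v = (-3.72, 1.23, -4.72, -0.71, 0.26):
u·v = 3.79·(-3.72) + 0.01·1.23 + 3.82·(-4.72) + 3.12·(-0.71) + (-1.29)·0.26 = (-14.0988) + 0.0123 + (-18.0304) + (-2.2152) + (-0.3354) = -34.6675.
|u| = √(3.79² + 0.01² + 3.82² + 3.12² + (-1.29)²) = √(14.3641 + 0.0001 + 14.5924 + 9.7344 + 1.6641) = √40.3551, |v| = √((-3.72)² + 1.23² + (-4.72)² + (-0.71)² + 0.26²) = √(13.8384 + 1.5129 + 22.2784 + 0.5041 + 0.0676) = √38.2014.
cos θ = (u·v)/(|u||v|) = -34.6675/(√40.3551·√38.2014) ≈ -0.8829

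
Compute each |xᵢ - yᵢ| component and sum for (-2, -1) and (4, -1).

Σ|x_i - y_i| = |-2 - 4| + |-1 - (-1)| = 6 + 0 = 6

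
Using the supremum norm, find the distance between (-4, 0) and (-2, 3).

max(|x_i - y_i|) = max(|-4 - (-2)|, |0 - 3|) = max(2, 3) = 3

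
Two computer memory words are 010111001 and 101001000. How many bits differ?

Differing positions: 1, 2, 3, 4, 5, 9. Hamming distance = 6.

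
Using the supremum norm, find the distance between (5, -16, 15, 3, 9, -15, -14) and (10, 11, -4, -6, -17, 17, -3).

max(|x_i - y_i|) = max(|5 - 10|, |-16 - 11|, |15 - (-4)|, |3 - (-6)|, |9 - (-17)|, |-15 - 17|, |-14 - (-3)|) = max(5, 27, 19, 9, 26, 32, 11) = 32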